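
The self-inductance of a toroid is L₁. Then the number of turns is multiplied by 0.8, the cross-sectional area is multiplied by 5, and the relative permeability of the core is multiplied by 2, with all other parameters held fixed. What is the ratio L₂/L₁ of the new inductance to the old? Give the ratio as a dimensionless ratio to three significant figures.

L₂/L₁ = 6.40

For a toroid, L ∝ μᵣN²A/R.
L₂/L₁ = (0.8)^2 × (5) × (2) = 6.40.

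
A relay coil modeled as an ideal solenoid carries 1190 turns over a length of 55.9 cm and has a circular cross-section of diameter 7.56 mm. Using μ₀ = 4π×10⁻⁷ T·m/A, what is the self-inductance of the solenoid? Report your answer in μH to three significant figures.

L ≈ 143 μH

A = π(d/2)² = π(3.780×10^-3 m)² = 4.489×10^-5 m².
For a long solenoid, L = μ₀N²A/ℓ.
L = (4π×10⁻⁷)(1190)²(4.489×10^-5)/(0.559 m) = 1.429×10^-4 H.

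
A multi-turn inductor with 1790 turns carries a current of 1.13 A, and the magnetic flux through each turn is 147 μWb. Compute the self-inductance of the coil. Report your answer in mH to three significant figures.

L ≈ 233 mH

Self-inductance is defined by L = NΦ_B/I (flux linkage over current).
L = (1790)(1.470×10^-4 Wb)/(1.13 A) = 0.2329 H.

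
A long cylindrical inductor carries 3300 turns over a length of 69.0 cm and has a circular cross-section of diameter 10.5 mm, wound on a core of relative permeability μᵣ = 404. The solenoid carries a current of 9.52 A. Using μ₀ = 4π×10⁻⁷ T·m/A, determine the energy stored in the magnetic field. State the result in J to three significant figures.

A = π(d/2)² = π(5.250×10^-3 m)² = 8.659×10^-5 m².
L = μ₀μᵣN²A/ℓ = (4π×10⁻⁷)(404)(3300)²(8.659×10^-5)/(0.69) = 0.6938 H.
U = ½LI² = ½(0.6938)(9.52)² = 31.44 J.

U ≈ 31.4 J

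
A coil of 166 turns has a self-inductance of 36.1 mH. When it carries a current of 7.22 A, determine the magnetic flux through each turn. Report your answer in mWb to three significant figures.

From L = NΦ_B/I, the flux per turn is Φ_B = LI/N.
Φ_B = (3.610×10^-2 H)(7.22 A)/166 = 1.570×10^-3 Wb.

Φ_B ≈ 1.57 mWb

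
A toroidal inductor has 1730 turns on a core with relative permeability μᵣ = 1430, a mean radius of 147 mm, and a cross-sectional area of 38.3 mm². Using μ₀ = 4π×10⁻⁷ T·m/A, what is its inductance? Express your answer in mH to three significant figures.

L ≈ 223 mH

For a thin toroid, L = μ₀μᵣN²A/(2πR).
L = (4π×10⁻⁷)(1430)(1730)²(3.830×10^-5) / (2π×0.147 m) = 0.223 H.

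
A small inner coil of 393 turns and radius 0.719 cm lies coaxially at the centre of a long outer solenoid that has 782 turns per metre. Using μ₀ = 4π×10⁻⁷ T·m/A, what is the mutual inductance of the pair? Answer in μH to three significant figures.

M ≈ 62.7 μH

The outer solenoid produces a uniform field B₁ = μ₀n₁I₁ across the inner coil,
so the flux linkage is N₂Φ = N₂B₁A₂ = μ₀n₁N₂A₂·I₁, giving M = μ₀n₁N₂A₂.
A₂ = πr² = π(7.190×10^-3 m)² = 1.624×10^-4 m².
M = (4π×10⁻⁷)(782)(393)(1.624×10^-4) = 6.272×10^-5 H.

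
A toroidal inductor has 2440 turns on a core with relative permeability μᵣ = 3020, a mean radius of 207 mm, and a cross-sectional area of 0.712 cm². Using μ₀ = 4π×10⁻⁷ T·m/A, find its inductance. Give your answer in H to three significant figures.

L ≈ 1.24 H

For a thin toroid, L = μ₀μᵣN²A/(2πR).
L = (4π×10⁻⁷)(3020)(2440)²(7.120×10^-5) / (2π×0.207 m) = 1.237 H.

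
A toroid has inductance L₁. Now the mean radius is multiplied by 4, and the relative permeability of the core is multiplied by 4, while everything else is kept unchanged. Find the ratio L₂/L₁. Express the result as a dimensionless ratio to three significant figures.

For a toroid, L ∝ μᵣN²A/R.
L₂/L₁ = (4)^-1 × (4) = 1.00.

L₂/L₁ = 1.00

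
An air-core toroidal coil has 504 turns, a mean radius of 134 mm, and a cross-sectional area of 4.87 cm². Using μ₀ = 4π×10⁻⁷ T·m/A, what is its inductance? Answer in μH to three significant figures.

L ≈ 185 μH

For a thin toroid, L = μ₀N²A/(2πR).
L = (4π×10⁻⁷)(504)²(4.870×10^-4) / (2π×0.134 m) = 1.846×10^-4 H.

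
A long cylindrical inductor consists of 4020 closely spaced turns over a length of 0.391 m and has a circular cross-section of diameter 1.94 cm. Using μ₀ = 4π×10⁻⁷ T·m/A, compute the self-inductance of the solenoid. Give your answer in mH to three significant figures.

L ≈ 15.4 mH

A = π(d/2)² = π(9.700×10^-3 m)² = 2.956×10^-4 m².
For a long solenoid, L = μ₀N²A/ℓ.
L = (4π×10⁻⁷)(4020)²(2.956×10^-4)/(0.391 m) = 1.535×10^-2 H.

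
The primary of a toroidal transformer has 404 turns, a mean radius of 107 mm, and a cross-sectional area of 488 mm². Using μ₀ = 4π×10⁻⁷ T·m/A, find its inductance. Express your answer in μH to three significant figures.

For a thin toroid, L = μ₀N²A/(2πR).
L = (4π×10⁻⁷)(404)²(4.880×10^-4) / (2π×0.107 m) = 1.489×10^-4 H.

L ≈ 149 μH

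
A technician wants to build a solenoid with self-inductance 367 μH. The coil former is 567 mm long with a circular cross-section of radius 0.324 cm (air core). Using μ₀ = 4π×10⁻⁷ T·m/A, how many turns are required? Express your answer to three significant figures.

N ≈ 2240 turns

A = πr² = π(3.240×10^-3 m)² = 3.298×10^-5 m².
From L = μ₀N²A/ℓ, N = √(Lℓ / (μ₀A)).
N = √[(3.670×10^-4)(0.567) / ((4π×10⁻⁷)×3.298×10^-5)] = √(5.021×10^6) ≈ 2240.8.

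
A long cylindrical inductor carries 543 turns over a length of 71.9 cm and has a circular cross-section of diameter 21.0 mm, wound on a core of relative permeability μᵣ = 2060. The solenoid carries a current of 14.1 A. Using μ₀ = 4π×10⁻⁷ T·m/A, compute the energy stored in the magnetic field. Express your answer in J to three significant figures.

U ≈ 36.5 J

A = π(d/2)² = π(1.050×10^-2 m)² = 3.464×10^-4 m².
L = μ₀μᵣN²A/ℓ = (4π×10⁻⁷)(2060)(543)²(3.464×10^-4)/(0.719) = 0.3677 H.
U = ½LI² = ½(0.3677)(14.1)² = 36.5498 J.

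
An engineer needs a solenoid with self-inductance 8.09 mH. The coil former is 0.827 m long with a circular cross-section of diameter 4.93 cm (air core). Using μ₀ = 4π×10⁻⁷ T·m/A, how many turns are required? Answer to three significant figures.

N ≈ 1670 turns

A = π(d/2)² = π(2.465×10^-2 m)² = 1.909×10^-3 m².
From L = μ₀N²A/ℓ, N = √(Lℓ / (μ₀A)).
N = √[(8.090×10^-3)(0.827) / ((4π×10⁻⁷)×1.909×10^-3)] = √(2.789×10^6) ≈ 1670.1.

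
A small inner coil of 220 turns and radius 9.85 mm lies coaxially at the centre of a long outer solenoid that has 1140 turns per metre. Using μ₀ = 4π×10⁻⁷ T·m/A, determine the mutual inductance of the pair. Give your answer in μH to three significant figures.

The outer solenoid produces a uniform field B₁ = μ₀n₁I₁ across the inner coil,
so the flux linkage is N₂Φ = N₂B₁A₂ = μ₀n₁N₂A₂·I₁, giving M = μ₀n₁N₂A₂.
A₂ = πr² = π(9.850×10^-3 m)² = 3.048×10^-4 m².
M = (4π×10⁻⁷)(1140)(220)(3.048×10^-4) = 9.606×10^-5 H.

M ≈ 96.1 μH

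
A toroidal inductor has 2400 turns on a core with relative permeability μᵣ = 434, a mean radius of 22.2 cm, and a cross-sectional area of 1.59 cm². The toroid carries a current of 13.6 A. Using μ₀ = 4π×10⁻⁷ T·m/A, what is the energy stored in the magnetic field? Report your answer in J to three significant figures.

U ≈ 33.1 J

L = μ₀μᵣN²A/(2πR) = (4π×10⁻⁷)(434)(2400)²(1.590×10^-4)/(2π×0.222) = 0.3581 H.
U = ½LI² = ½(0.3581)(13.6)² = 33.12 J.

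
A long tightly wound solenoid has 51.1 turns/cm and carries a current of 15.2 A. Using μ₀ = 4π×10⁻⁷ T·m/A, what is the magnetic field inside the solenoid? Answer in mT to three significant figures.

B ≈ 97.6 mT

Inside a long solenoid, B = μ₀nI.
B = (4π×10⁻⁷)(5.110×10^3 m⁻¹)(15.2 A) = 9.761×10^-2 T.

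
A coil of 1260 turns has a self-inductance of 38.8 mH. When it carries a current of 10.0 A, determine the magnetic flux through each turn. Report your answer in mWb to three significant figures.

Φ_B ≈ 0.308 mWb

From L = NΦ_B/I, the flux per turn is Φ_B = LI/N.
Φ_B = (3.880×10^-2 H)(10.0 A)/1260 = 3.079×10^-4 Wb.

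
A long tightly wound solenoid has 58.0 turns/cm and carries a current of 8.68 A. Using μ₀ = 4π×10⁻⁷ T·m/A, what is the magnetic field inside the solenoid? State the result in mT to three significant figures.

B ≈ 63.3 mT

Inside a long solenoid, B = μ₀nI.
B = (4π×10⁻⁷)(5.800×10^3 m⁻¹)(8.68 A) = 6.326×10^-2 T.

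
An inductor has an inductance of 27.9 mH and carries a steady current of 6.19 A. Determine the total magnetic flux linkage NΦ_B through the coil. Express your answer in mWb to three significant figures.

NΦ_B ≈ 173 mWb

From L = NΦ_B/I, the flux linkage is NΦ_B = LI.
NΦ_B = (2.790×10^-2 H)(6.19 A) = 0.1727 Wb.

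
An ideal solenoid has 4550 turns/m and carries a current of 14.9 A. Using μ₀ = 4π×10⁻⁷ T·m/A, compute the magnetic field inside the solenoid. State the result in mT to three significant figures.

Inside a long solenoid, B = μ₀nI.
B = (4π×10⁻⁷)(4.550×10^3 m⁻¹)(14.9 A) = 8.519×10^-2 T.

B ≈ 85.2 mT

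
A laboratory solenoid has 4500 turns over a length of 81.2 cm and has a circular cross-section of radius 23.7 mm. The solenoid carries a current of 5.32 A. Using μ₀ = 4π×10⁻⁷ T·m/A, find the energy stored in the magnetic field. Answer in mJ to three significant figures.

U ≈ 783 mJ

A = πr² = π(2.370×10^-2 m)² = 1.7646×10^-3 m².
L = μ₀N²A/ℓ = (4π×10⁻⁷)(4500)²(1.7646×10^-3)/(0.812) = 5.530×10^-2 H.
U = ½LI² = ½(5.530×10^-2)(5.32)² = 0.7826 J.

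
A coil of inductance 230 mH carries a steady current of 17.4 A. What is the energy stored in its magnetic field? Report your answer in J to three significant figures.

U ≈ 34.8 J

Stored magnetic energy: U = ½LI².
U = ½(0.23 H)(17.4 A)² = 34.82 J.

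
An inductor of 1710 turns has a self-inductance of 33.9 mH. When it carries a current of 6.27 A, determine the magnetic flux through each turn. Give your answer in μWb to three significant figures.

From L = NΦ_B/I, the flux per turn is Φ_B = LI/N.
Φ_B = (3.390×10^-2 H)(6.27 A)/1710 = 1.243×10^-4 Wb.

Φ_B ≈ 124 μWb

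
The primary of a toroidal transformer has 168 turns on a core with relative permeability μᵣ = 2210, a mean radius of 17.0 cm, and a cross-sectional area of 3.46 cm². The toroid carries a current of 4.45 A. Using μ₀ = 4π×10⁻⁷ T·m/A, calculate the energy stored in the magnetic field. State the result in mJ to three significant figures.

L = μ₀μᵣN²A/(2πR) = (4π×10⁻⁷)(2210)(168)²(3.460×10^-4)/(2π×0.17) = 2.539×10^-2 H.
U = ½LI² = ½(2.539×10^-2)(4.45)² = 0.2514 J.

U ≈ 251 mJ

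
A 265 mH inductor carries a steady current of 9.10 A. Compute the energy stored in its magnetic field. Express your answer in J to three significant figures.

Stored magnetic energy: U = ½LI².
U = ½(0.265 H)(9.10 A)² = 10.97 J.

U ≈ 11.0 J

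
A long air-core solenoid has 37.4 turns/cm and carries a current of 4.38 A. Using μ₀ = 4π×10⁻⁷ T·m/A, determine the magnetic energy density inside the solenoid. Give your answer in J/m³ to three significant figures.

u ≈ 169 J/m³

B = μ₀nI = (4π×10⁻⁷)(3.740×10^3)(4.38) = 2.059×10^-2 T.
u = B²/(2μ₀) = (2.059×10^-2)²/(2×4π×10⁻⁷) = 168.6 J/m³.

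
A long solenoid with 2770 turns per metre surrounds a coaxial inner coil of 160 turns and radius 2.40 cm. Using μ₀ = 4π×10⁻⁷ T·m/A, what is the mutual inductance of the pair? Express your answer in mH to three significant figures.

The outer solenoid produces a uniform field B₁ = μ₀n₁I₁ across the inner coil,
so the flux linkage is N₂Φ = N₂B₁A₂ = μ₀n₁N₂A₂·I₁, giving M = μ₀n₁N₂A₂.
A₂ = πr² = π(2.400×10^-2 m)² = 1.810×10^-3 m².
M = (4π×10⁻⁷)(2770)(160)(1.810×10^-3) = 1.008×10^-3 H.

M ≈ 1.01 mH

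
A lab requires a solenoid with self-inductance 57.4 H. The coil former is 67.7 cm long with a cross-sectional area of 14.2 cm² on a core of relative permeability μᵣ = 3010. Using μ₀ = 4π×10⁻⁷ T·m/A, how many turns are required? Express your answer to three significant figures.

N ≈ 2690 turns

A = 14.2 cm² = 1.420×10^-3 m².
From L = μ₀μᵣN²A/ℓ, N = √(Lℓ / (μ₀μᵣA)).
N = √[(57.4)(0.677) / ((4π×10⁻⁷)(3010)×1.420×10^-3)] = √(7.23496×10^6) ≈ 2689.8.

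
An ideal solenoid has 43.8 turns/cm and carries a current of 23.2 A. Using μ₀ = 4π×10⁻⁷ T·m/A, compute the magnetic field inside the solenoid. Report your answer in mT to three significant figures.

B ≈ 128 mT

Inside a long solenoid, B = μ₀nI.
B = (4π×10⁻⁷)(4.380×10^3 m⁻¹)(23.2 A) = 0.1277 T.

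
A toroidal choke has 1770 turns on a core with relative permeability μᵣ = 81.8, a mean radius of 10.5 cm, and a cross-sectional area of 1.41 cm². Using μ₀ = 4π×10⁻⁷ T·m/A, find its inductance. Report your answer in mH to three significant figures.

L ≈ 68.8 mH

For a thin toroid, L = μ₀μᵣN²A/(2πR).
L = (4π×10⁻⁷)(81.8)(1770)²(1.410×10^-4) / (2π×0.105 m) = 6.883×10^-2 H.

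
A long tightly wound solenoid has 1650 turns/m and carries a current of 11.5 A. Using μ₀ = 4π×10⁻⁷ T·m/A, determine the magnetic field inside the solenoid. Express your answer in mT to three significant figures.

B ≈ 23.8 mT

Inside a long solenoid, B = μ₀nI.
B = (4π×10⁻⁷)(1.650×10^3 m⁻¹)(11.5 A) = 2.384×10^-2 T.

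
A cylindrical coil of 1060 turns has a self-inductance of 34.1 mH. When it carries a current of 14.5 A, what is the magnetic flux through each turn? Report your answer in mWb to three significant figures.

Φ_B ≈ 0.466 mWb

From L = NΦ_B/I, the flux per turn is Φ_B = LI/N.
Φ_B = (3.410×10^-2 H)(14.5 A)/1060 = 4.6646×10^-4 Wb.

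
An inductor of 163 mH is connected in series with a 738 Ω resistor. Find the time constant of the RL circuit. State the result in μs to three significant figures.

τ ≈ 221 μs

τ = L/R = (0.163 H)/(738 Ω) = 2.209×10^-4 s.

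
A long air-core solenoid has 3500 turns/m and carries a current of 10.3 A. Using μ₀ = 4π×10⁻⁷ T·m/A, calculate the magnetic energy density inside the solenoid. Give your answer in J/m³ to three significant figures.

u ≈ 817 J/m³

B = μ₀nI = (4π×10⁻⁷)(3.500×10^3)(10.3) = 4.530×10^-2 T.
u = B²/(2μ₀) = (4.530×10^-2)²/(2×4π×10⁻⁷) = 816.6 J/m³.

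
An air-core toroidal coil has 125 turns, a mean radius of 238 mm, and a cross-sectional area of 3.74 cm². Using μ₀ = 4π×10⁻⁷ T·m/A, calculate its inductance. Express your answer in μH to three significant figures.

For a thin toroid, L = μ₀N²A/(2πR).
L = (4π×10⁻⁷)(125)²(3.740×10^-4) / (2π×0.238 m) = 4.911×10^-6 H.

L ≈ 4.91 μH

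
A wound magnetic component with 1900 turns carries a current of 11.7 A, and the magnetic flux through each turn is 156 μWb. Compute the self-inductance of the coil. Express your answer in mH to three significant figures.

Self-inductance is defined by L = NΦ_B/I (flux linkage over current).
L = (1900)(1.560×10^-4 Wb)/(11.7 A) = 2.533×10^-2 H.

L ≈ 25.3 mH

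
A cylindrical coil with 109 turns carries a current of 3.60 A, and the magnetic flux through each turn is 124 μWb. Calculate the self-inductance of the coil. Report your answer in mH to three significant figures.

Self-inductance is defined by L = NΦ_B/I (flux linkage over current).
L = (109)(1.240×10^-4 Wb)/(3.60 A) = 3.754×10^-3 H.

L ≈ 3.75 mH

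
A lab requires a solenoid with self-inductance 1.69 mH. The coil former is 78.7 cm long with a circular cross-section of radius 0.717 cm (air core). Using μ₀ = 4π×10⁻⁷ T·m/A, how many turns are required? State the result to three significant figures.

A = πr² = π(7.170×10^-3 m)² = 1.615×10^-4 m².
From L = μ₀N²A/ℓ, N = √(Lℓ / (μ₀A)).
N = √[(1.690×10^-3)(0.787) / ((4π×10⁻⁷)×1.615×10^-4)] = √(6.553×10^6) ≈ 2560.0.

N ≈ 2560 turns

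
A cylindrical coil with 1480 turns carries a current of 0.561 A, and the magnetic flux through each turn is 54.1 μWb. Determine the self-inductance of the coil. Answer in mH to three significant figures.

L ≈ 143 mH

Self-inductance is defined by L = NΦ_B/I (flux linkage over current).
L = (1480)(5.410×10^-5 Wb)/(0.561 A) = 0.1427 H.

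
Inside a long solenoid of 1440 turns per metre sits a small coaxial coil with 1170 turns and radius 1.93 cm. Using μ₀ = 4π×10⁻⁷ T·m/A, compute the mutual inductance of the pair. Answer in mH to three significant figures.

M ≈ 2.48 mH

The outer solenoid produces a uniform field B₁ = μ₀n₁I₁ across the inner coil,
so the flux linkage is N₂Φ = N₂B₁A₂ = μ₀n₁N₂A₂·I₁, giving M = μ₀n₁N₂A₂.
A₂ = πr² = π(1.930×10^-2 m)² = 1.170×10^-3 m².
M = (4π×10⁻⁷)(1440)(1170)(1.170×10^-3) = 2.478×10^-3 H.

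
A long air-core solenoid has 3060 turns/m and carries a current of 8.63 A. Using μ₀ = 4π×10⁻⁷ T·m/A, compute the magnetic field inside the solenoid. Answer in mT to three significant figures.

Inside a long solenoid, B = μ₀nI.
B = (4π×10⁻⁷)(3.060×10^3 m⁻¹)(8.63 A) = 3.319×10^-2 T.

B ≈ 33.2 mT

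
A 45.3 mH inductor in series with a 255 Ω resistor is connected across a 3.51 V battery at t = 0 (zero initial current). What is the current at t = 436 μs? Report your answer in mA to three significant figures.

I ≈ 12.6 mA

τ = L/R = 4.530×10^-2/255 = 1.776×10^-4 s; final current I_∞ = ε/R = 3.51/255 = 1.376×10^-2 A.
I(t) = I_∞(1 − e^(−t/τ)) with t/τ = 2.454.
I = (1.376×10^-2)(1 − e^(−2.454)) = 1.258×10^-2 A.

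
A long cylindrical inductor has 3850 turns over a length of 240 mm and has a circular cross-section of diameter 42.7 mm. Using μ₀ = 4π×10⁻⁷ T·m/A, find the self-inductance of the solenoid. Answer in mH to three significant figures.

L ≈ 111 mH

A = π(d/2)² = π(2.135×10^-2 m)² = 1.432×10^-3 m².
For a long solenoid, L = μ₀N²A/ℓ.
L = (4π×10⁻⁷)(3850)²(1.432×10^-3)/(0.24 m) = 0.1111 H.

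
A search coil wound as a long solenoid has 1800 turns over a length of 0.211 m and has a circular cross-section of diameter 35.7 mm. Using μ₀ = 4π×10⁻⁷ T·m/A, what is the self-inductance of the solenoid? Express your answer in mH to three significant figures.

A = π(d/2)² = π(1.785×10^-2 m)² = 1.001×10^-3 m².
For a long solenoid, L = μ₀N²A/ℓ.
L = (4π×10⁻⁷)(1800)²(1.001×10^-3)/(0.211 m) = 1.932×10^-2 H.

L ≈ 19.3 mH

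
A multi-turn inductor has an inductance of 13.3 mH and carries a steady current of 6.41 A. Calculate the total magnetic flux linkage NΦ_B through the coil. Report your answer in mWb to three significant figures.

NΦ_B ≈ 85.3 mWb

From L = NΦ_B/I, the flux linkage is NΦ_B = LI.
NΦ_B = (1.330×10^-2 H)(6.41 A) = 8.525×10^-2 Wb.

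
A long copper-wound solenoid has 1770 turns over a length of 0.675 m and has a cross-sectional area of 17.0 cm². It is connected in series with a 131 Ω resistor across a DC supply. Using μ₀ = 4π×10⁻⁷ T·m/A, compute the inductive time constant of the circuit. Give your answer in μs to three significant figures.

τ ≈ 75.7 μs

A = 17.0 cm² = 1.700×10^-3 m².
L = μ₀N²A/ℓ = (4π×10⁻⁷)(1770)²(1.700×10^-3)/(0.675) = 9.915×10^-3 H.
τ = L/R = (9.915×10^-3)/(131) = 7.569×10^-5 s.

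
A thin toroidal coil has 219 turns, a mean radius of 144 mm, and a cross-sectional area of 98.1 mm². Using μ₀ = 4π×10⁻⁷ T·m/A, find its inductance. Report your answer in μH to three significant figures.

For a thin toroid, L = μ₀N²A/(2πR).
L = (4π×10⁻⁷)(219)²(9.810×10^-5) / (2π×0.144 m) = 6.5347×10^-6 H.

L ≈ 6.53 μH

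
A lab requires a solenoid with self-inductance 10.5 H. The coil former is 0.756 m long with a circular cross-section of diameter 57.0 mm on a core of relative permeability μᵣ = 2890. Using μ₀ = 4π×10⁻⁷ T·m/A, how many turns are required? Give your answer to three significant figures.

N ≈ 926 turns

A = π(d/2)² = π(2.850×10^-2 m)² = 2.552×10^-3 m².
From L = μ₀μᵣN²A/ℓ, N = √(Lℓ / (μ₀μᵣA)).
N = √[(10.5)(0.756) / ((4π×10⁻⁷)(2890)×2.552×10^-3)] = √(8.566×10^5) ≈ 925.5.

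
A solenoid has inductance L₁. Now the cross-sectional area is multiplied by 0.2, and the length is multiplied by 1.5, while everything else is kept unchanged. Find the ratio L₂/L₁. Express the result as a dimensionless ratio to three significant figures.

L₂/L₁ = 0.133

For a solenoid, L ∝ μᵣN²A/ℓ.
L₂/L₁ = (0.2) × (1.5)^-1 = 0.133.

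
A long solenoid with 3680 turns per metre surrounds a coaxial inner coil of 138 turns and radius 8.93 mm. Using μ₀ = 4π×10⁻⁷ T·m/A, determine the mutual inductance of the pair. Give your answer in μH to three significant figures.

M ≈ 160 μH

The outer solenoid produces a uniform field B₁ = μ₀n₁I₁ across the inner coil,
so the flux linkage is N₂Φ = N₂B₁A₂ = μ₀n₁N₂A₂·I₁, giving M = μ₀n₁N₂A₂.
A₂ = πr² = π(8.930×10^-3 m)² = 2.505×10^-4 m².
M = (4π×10⁻⁷)(3680)(138)(2.505×10^-4) = 1.599×10^-4 H.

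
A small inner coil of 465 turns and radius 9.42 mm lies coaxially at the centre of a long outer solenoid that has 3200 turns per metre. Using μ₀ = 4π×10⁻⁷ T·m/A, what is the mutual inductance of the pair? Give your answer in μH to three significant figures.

The outer solenoid produces a uniform field B₁ = μ₀n₁I₁ across the inner coil,
so the flux linkage is N₂Φ = N₂B₁A₂ = μ₀n₁N₂A₂·I₁, giving M = μ₀n₁N₂A₂.
A₂ = πr² = π(9.420×10^-3 m)² = 2.788×10^-4 m².
M = (4π×10⁻⁷)(3200)(465)(2.788×10^-4) = 5.213×10^-4 H.

M ≈ 521 μH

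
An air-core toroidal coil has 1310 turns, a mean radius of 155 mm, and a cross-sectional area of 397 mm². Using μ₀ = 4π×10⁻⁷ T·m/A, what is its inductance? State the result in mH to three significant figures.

L ≈ 0.879 mH

For a thin toroid, L = μ₀N²A/(2πR).
L = (4π×10⁻⁷)(1310)²(3.970×10^-4) / (2π×0.155 m) = 8.791×10^-4 H.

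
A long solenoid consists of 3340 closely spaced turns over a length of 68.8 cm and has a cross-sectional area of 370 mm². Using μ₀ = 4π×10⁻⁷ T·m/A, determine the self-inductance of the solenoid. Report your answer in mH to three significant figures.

L ≈ 7.54 mH

A = 370 mm² = 3.700×10^-4 m².
For a long solenoid, L = μ₀N²A/ℓ.
L = (4π×10⁻⁷)(3340)²(3.700×10^-4)/(0.688 m) = 7.539×10^-3 H.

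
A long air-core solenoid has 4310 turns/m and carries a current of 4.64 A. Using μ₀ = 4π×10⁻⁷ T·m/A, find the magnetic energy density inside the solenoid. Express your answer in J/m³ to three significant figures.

u ≈ 251 J/m³

B = μ₀nI = (4π×10⁻⁷)(4.310×10^3)(4.64) = 2.513×10^-2 T.
u = B²/(2μ₀) = (2.513×10^-2)²/(2×4π×10⁻⁷) = 251.3 J/m³.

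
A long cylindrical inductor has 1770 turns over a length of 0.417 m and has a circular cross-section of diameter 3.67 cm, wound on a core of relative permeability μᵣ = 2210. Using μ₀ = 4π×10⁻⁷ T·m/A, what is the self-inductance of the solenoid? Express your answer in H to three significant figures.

L ≈ 22.1 H

A = π(d/2)² = π(1.835×10^-2 m)² = 1.058×10^-3 m².
For a long solenoid, L = μ₀μᵣN²A/ℓ.
L = (4π×10⁻⁷)(2210)(1770)²(1.058×10^-3)/(0.417 m) = 22.07 H.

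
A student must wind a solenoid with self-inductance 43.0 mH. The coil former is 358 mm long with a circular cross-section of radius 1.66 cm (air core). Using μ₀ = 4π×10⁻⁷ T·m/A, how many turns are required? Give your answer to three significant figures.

A = πr² = π(1.660×10^-2 m)² = 8.657×10^-4 m².
From L = μ₀N²A/ℓ, N = √(Lℓ / (μ₀A)).
N = √[(4.300×10^-2)(0.358) / ((4π×10⁻⁷)×8.657×10^-4)] = √(1.415×10^7) ≈ 3761.7.

N ≈ 3760 turns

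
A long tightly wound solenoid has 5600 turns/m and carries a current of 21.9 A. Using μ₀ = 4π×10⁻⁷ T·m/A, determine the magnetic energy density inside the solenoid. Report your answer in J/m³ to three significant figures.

u ≈ 9450 J/m³

B = μ₀nI = (4π×10⁻⁷)(5.600×10^3)(21.9) = 0.1541 T.
u = B²/(2μ₀) = (0.1541)²/(2×4π×10⁻⁷) = 9.450×10^3 J/m³.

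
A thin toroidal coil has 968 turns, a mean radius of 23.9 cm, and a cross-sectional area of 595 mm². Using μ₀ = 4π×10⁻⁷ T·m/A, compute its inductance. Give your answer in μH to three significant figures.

L ≈ 467 μH

For a thin toroid, L = μ₀N²A/(2πR).
L = (4π×10⁻⁷)(968)²(5.950×10^-4) / (2π×0.239 m) = 4.666×10^-4 H.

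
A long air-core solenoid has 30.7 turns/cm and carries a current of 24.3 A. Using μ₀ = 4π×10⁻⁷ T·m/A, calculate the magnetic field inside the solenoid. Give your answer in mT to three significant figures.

B ≈ 93.7 mT

Inside a long solenoid, B = μ₀nI.
B = (4π×10⁻⁷)(3.070×10^3 m⁻¹)(24.3 A) = 9.3746×10^-2 T.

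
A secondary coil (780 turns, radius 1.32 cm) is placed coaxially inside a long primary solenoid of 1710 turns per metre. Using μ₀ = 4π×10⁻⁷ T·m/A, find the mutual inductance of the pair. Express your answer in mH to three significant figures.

M ≈ 0.917 mH

The outer solenoid produces a uniform field B₁ = μ₀n₁I₁ across the inner coil,
so the flux linkage is N₂Φ = N₂B₁A₂ = μ₀n₁N₂A₂·I₁, giving M = μ₀n₁N₂A₂.
A₂ = πr² = π(1.320×10^-2 m)² = 5.474×10^-4 m².
M = (4π×10⁻⁷)(1710)(780)(5.474×10^-4) = 9.1748×10^-4 H.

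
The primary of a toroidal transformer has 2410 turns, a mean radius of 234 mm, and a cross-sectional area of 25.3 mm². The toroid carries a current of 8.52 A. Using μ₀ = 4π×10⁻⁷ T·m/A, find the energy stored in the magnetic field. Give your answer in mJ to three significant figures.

U ≈ 4.56 mJ

L = μ₀N²A/(2πR) = (4π×10⁻⁷)(2410)²(2.530×10^-5)/(2π×0.234) = 1.256×10^-4 H.
U = ½LI² = ½(1.256×10^-4)(8.52)² = 4.558×10^-3 J.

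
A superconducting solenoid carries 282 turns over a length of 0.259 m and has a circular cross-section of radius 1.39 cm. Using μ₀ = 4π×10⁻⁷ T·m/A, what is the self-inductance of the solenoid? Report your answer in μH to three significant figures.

A = πr² = π(1.390×10^-2 m)² = 6.070×10^-4 m².
For a long solenoid, L = μ₀N²A/ℓ.
L = (4π×10⁻⁷)(282)²(6.070×10^-4)/(0.259 m) = 2.342×10^-4 H.

L ≈ 234 μH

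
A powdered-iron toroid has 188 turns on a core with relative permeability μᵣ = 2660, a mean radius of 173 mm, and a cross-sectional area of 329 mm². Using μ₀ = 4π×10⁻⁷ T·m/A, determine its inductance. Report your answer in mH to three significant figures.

L ≈ 35.8 mH

For a thin toroid, L = μ₀μᵣN²A/(2πR).
L = (4π×10⁻⁷)(2660)(188)²(3.290×10^-4) / (2π×0.173 m) = 3.576×10^-2 H.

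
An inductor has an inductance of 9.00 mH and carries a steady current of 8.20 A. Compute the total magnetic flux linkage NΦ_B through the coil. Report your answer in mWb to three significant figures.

NΦ_B ≈ 73.8 mWb

From L = NΦ_B/I, the flux linkage is NΦ_B = LI.
NΦ_B = (9.000×10^-3 H)(8.20 A) = 7.380×10^-2 Wb.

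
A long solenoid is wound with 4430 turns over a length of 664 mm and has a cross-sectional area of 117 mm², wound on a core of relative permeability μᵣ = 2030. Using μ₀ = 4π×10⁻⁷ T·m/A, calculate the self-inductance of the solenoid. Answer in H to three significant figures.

L ≈ 8.82 H

A = 117 mm² = 1.170×10^-4 m².
For a long solenoid, L = μ₀μᵣN²A/ℓ.
L = (4π×10⁻⁷)(2030)(4430)²(1.170×10^-4)/(0.664 m) = 8.821 H.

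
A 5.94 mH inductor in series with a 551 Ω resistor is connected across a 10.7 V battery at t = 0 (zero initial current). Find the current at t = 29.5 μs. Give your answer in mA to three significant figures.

τ = L/R = 5.940×10^-3/551 = 1.078×10^-5 s; final current I_∞ = ε/R = 10.7/551 = 1.942×10^-2 A.
I(t) = I_∞(1 − e^(−t/τ)) with t/τ = 2.736.
I = (1.942×10^-2)(1 − e^(−2.736)) = 1.816×10^-2 A.

I ≈ 18.2 mA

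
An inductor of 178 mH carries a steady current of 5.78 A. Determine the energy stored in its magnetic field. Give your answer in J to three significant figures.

U ≈ 2.97 J

Stored magnetic energy: U = ½LI².
U = ½(0.178 H)(5.78 A)² = 2.973 J.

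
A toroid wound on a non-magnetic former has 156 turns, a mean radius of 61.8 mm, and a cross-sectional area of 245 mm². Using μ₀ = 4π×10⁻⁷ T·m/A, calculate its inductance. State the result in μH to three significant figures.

For a thin toroid, L = μ₀N²A/(2πR).
L = (4π×10⁻⁷)(156)²(2.450×10^-4) / (2π×6.180×10^-2 m) = 1.930×10^-5 H.

L ≈ 19.3 μH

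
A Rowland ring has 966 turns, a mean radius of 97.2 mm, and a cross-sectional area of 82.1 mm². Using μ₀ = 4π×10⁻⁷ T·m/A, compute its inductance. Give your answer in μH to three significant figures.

For a thin toroid, L = μ₀N²A/(2πR).
L = (4π×10⁻⁷)(966)²(8.210×10^-5) / (2π×9.720×10^-2 m) = 1.576×10^-4 H.

L ≈ 158 μH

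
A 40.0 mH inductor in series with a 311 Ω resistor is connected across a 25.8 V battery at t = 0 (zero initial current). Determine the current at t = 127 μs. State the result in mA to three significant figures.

τ = L/R = 4.000×10^-2/311 = 1.286×10^-4 s; final current I_∞ = ε/R = 25.8/311 = 8.296×10^-2 A.
I(t) = I_∞(1 − e^(−t/τ)) with t/τ = 0.987.
I = (8.296×10^-2)(1 − e^(−0.987)) = 5.205×10^-2 A.

I ≈ 52.1 mA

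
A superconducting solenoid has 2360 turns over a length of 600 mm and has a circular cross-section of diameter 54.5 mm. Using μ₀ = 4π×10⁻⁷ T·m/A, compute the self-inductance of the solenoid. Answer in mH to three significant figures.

A = π(d/2)² = π(2.725×10^-2 m)² = 2.333×10^-3 m².
For a long solenoid, L = μ₀N²A/ℓ.
L = (4π×10⁻⁷)(2360)²(2.333×10^-3)/(0.6 m) = 2.721×10^-2 H.

L ≈ 27.2 mH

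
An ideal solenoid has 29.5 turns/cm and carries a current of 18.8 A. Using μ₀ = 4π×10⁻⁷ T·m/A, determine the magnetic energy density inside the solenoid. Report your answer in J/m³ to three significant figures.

B = μ₀nI = (4π×10⁻⁷)(2.950×10^3)(18.8) = 6.969×10^-2 T.
u = B²/(2μ₀) = (6.969×10^-2)²/(2×4π×10⁻⁷) = 1.933×10^3 J/m³.

u ≈ 1930 J/m³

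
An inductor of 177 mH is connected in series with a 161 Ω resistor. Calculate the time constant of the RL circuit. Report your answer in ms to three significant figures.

τ = L/R = (0.177 H)/(161 Ω) = 1.099×10^-3 s.

τ ≈ 1.10 ms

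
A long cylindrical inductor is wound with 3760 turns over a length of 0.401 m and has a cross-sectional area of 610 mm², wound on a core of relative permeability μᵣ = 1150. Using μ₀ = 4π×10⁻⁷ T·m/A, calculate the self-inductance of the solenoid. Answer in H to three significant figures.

A = 610 mm² = 6.100×10^-4 m².
For a long solenoid, L = μ₀μᵣN²A/ℓ.
L = (4π×10⁻⁷)(1150)(3760)²(6.100×10^-4)/(0.401 m) = 31.08 H.

L ≈ 31.1 H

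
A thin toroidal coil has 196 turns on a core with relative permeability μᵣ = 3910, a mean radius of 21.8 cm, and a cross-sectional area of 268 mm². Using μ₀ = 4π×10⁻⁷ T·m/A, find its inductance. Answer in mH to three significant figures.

For a thin toroid, L = μ₀μᵣN²A/(2πR).
L = (4π×10⁻⁷)(3910)(196)²(2.680×10^-4) / (2π×0.218 m) = 3.693×10^-2 H.

L ≈ 36.9 mH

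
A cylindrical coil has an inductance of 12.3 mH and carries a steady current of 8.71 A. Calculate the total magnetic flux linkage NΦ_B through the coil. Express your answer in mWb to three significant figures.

From L = NΦ_B/I, the flux linkage is NΦ_B = LI.
NΦ_B = (1.230×10^-2 H)(8.71 A) = 0.1071 Wb.

NΦ_B ≈ 107 mWb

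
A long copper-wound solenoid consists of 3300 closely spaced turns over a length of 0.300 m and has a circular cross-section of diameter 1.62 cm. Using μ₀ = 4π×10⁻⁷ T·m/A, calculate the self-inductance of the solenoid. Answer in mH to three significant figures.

A = π(d/2)² = π(8.100×10^-3 m)² = 2.061×10^-4 m².
For a long solenoid, L = μ₀N²A/ℓ.
L = (4π×10⁻⁷)(3300)²(2.061×10^-4)/(0.3 m) = 9.402×10^-3 H.

L ≈ 9.40 mH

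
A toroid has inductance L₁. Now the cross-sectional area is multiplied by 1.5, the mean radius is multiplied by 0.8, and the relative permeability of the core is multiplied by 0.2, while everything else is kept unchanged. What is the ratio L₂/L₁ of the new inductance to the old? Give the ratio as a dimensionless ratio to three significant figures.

L₂/L₁ = 0.375

For a toroid, L ∝ μᵣN²A/R.
L₂/L₁ = (1.5) × (0.8)^-1 × (0.2) = 0.375.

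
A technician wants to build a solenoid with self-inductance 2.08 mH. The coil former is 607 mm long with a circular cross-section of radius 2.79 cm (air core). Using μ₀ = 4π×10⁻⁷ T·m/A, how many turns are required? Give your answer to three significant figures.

N ≈ 641 turns

A = πr² = π(2.790×10^-2 m)² = 2.445×10^-3 m².
From L = μ₀N²A/ℓ, N = √(Lℓ / (μ₀A)).
N = √[(2.080×10^-3)(0.607) / ((4π×10⁻⁷)×2.445×10^-3)] = √(4.109×10^5) ≈ 641.0.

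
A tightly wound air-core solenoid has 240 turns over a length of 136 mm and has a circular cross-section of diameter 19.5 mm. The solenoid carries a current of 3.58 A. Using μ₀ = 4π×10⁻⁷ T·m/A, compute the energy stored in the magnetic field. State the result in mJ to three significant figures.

A = π(d/2)² = π(9.750×10^-3 m)² = 2.986×10^-4 m².
L = μ₀N²A/ℓ = (4π×10⁻⁷)(240)²(2.986×10^-4)/(0.136) = 1.589×10^-4 H.
U = ½LI² = ½(1.589×10^-4)(3.58)² = 1.019×10^-3 J.

U ≈ 1.02 mJ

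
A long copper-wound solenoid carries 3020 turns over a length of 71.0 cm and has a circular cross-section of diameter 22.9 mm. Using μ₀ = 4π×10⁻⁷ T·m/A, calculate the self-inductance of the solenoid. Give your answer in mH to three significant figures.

A = π(d/2)² = π(1.145×10^-2 m)² = 4.119×10^-4 m².
For a long solenoid, L = μ₀N²A/ℓ.
L = (4π×10⁻⁷)(3020)²(4.119×10^-4)/(0.71 m) = 6.649×10^-3 H.

L ≈ 6.65 mH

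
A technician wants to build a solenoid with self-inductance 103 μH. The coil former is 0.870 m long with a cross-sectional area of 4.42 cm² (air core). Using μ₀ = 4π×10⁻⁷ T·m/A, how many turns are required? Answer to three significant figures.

N ≈ 402 turns

A = 4.42 cm² = 4.420×10^-4 m².
From L = μ₀N²A/ℓ, N = √(Lℓ / (μ₀A)).
N = √[(1.030×10^-4)(0.87) / ((4π×10⁻⁷)×4.420×10^-4)] = √(1.613×10^5) ≈ 401.7.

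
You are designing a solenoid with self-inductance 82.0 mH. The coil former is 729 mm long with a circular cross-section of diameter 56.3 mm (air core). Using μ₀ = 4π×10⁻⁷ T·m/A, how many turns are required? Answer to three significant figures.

N ≈ 4370 turns

A = π(d/2)² = π(2.815×10^-2 m)² = 2.489×10^-3 m².
From L = μ₀N²A/ℓ, N = √(Lℓ / (μ₀A)).
N = √[(8.200×10^-2)(0.729) / ((4π×10⁻⁷)×2.489×10^-3)] = √(1.911×10^7) ≈ 4371.3.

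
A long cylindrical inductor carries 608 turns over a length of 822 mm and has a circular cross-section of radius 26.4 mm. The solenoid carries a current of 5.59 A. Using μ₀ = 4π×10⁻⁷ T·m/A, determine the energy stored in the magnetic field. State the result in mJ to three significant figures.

U ≈ 19.3 mJ

A = πr² = π(2.640×10^-2 m)² = 2.190×10^-3 m².
L = μ₀N²A/ℓ = (4π×10⁻⁷)(608)²(2.190×10^-3)/(0.822) = 1.237×10^-3 H.
U = ½LI² = ½(1.237×10^-3)(5.59)² = 1.933×10^-2 J.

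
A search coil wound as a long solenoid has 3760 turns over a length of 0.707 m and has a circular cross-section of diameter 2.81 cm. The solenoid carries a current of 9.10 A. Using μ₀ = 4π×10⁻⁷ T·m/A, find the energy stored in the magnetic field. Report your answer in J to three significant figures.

U ≈ 0.645 J

A = π(d/2)² = π(1.405×10^-2 m)² = 6.202×10^-4 m².
L = μ₀N²A/ℓ = (4π×10⁻⁷)(3760)²(6.202×10^-4)/(0.707) = 1.558×10^-2 H.
U = ½LI² = ½(1.558×10^-2)(9.10)² = 0.6452 J.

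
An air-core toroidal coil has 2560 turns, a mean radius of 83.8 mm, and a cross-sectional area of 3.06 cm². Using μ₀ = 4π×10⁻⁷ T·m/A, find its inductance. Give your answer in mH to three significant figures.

L ≈ 4.79 mH

For a thin toroid, L = μ₀N²A/(2πR).
L = (4π×10⁻⁷)(2560)²(3.060×10^-4) / (2π×8.380×10^-2 m) = 4.786×10^-3 H.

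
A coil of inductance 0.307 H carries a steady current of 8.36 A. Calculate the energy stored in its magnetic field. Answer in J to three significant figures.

U ≈ 10.7 J

Stored magnetic energy: U = ½LI².
U = ½(0.307 H)(8.36 A)² = 10.73 J.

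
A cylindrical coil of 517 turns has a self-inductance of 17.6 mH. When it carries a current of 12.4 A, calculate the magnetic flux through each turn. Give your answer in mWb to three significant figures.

From L = NΦ_B/I, the flux per turn is Φ_B = LI/N.
Φ_B = (1.760×10^-2 H)(12.4 A)/517 = 4.221×10^-4 Wb.

Φ_B ≈ 0.422 mWb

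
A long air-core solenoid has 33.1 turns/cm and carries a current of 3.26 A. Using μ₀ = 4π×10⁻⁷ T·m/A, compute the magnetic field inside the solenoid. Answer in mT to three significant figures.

B ≈ 13.6 mT

Inside a long solenoid, B = μ₀nI.
B = (4π×10⁻⁷)(3.310×10^3 m⁻¹)(3.26 A) = 1.356×10^-2 T.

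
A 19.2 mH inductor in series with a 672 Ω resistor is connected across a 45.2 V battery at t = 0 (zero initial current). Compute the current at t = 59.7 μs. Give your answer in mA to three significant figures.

I ≈ 58.9 mA

τ = L/R = 1.920×10^-2/672 = 2.857×10^-5 s; final current I_∞ = ε/R = 45.2/672 = 6.726×10^-2 A.
I(t) = I_∞(1 − e^(−t/τ)) with t/τ = 2.090.
I = (6.726×10^-2)(1 − e^(−2.090)) = 5.894×10^-2 A.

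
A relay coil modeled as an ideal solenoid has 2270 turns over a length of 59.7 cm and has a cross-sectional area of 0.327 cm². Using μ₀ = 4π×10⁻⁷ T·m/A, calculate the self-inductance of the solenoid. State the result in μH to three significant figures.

A = 0.327 cm² = 3.270×10^-5 m².
For a long solenoid, L = μ₀N²A/ℓ.
L = (4π×10⁻⁷)(2270)²(3.270×10^-5)/(0.597 m) = 3.547×10^-4 H.

L ≈ 355 μH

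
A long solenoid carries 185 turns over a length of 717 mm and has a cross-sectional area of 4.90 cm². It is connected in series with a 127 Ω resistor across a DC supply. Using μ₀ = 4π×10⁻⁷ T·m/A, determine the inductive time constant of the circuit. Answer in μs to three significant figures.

A = 4.90 cm² = 4.900×10^-4 m².
L = μ₀N²A/ℓ = (4π×10⁻⁷)(185)²(4.900×10^-4)/(0.717) = 2.939×10^-5 H.
τ = L/R = (2.939×10^-5)/(127) = 2.314×10^-7 s.

τ ≈ 0.231 μs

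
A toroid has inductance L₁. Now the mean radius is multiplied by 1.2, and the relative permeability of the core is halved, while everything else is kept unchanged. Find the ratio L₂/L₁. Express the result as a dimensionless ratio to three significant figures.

For a toroid, L ∝ μᵣN²A/R.
L₂/L₁ = (1.2)^-1 × (0.5) = 0.417.

L₂/L₁ = 0.417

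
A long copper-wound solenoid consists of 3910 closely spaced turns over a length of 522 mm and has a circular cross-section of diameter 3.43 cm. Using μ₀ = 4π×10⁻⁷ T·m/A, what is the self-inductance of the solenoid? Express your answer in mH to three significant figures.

A = π(d/2)² = π(1.715×10^-2 m)² = 9.240×10^-4 m².
For a long solenoid, L = μ₀N²A/ℓ.
L = (4π×10⁻⁷)(3910)²(9.240×10^-4)/(0.522 m) = 3.401×10^-2 H.

L ≈ 34.0 mH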